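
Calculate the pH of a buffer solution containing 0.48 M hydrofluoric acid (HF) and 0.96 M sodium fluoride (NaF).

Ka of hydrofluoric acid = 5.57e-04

pKa = -log(5.57e-04) = 3.25. pH = pKa + log([A⁻]/[HA]) = 3.25 + log(0.96/0.48)

pH = 3.56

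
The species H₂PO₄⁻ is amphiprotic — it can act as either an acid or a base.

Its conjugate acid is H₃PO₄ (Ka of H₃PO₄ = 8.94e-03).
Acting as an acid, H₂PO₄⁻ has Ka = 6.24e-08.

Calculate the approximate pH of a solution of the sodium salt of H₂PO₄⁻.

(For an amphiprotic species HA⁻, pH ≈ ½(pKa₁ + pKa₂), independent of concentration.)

pKa₁ = -log(8.94e-03) = 2.05; pKa₂ = -log(6.24e-08) = 7.20. For an amphiprotic species, pH ≈ ½(pKa₁ + pKa₂) = ½(2.05 + 7.20) = 4.63.

pH = 4.63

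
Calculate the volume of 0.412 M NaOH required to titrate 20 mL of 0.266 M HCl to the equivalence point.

At equivalence: moles acid = moles base. moles HCl = 0.266 × 20/1000 = 0.00532 mol. V_base = moles / 0.412 × 1000 = 12.9 mL.

V_{base} = 12.9 mL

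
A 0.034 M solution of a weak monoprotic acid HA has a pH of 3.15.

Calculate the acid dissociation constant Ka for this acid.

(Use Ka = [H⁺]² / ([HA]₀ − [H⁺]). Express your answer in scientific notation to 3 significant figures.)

[H⁺] = 10^(−pH) = 10^(−3.15) = 7.079e-04 M. For HA ⇌ H⁺ + A⁻, Ka = [H⁺][A⁻]/[HA] = [H⁺]² / ([HA]₀ − [H⁺]) = (7.079e-04)² / (0.034 − 7.079e-04) = 1.51e-05.

K_a = 1.51e-05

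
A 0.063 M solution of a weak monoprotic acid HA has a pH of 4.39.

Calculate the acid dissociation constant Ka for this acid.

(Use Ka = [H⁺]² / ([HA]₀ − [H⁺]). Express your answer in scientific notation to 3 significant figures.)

[H⁺] = 10^(−pH) = 10^(−4.39) = 4.074e-05 M. For HA ⇌ H⁺ + A⁻, Ka = [H⁺][A⁻]/[HA] = [H⁺]² / ([HA]₀ − [H⁺]) = (4.074e-05)² / (0.063 − 4.074e-05) = 2.64e-08.

K_a = 2.64e-08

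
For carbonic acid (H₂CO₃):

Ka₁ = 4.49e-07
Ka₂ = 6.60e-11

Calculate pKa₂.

pKa₂ = -log(Ka₂) = -log(6.60e-11) = 10.18.

pK_{a2} = 10.18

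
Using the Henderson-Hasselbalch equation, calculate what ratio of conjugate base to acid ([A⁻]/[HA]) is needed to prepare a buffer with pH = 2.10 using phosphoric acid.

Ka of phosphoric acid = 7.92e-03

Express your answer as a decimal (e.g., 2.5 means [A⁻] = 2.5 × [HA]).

pKa = -log(7.92e-03) = 2.1013. pH = pKa + log([A⁻]/[HA]), so log([A⁻]/[HA]) = pH − pKa = 2.10 − 2.1013 = -0.0013. [A⁻]/[HA] = 10^(-0.0013) = 0.997

[A⁻]/[HA] = 0.997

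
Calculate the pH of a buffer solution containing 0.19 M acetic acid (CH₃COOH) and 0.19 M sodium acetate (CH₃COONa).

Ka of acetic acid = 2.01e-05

pKa = -log(2.01e-05) = 4.70. pH = pKa + log([A⁻]/[HA]) = 4.70 + log(0.19/0.19)

pH = 4.70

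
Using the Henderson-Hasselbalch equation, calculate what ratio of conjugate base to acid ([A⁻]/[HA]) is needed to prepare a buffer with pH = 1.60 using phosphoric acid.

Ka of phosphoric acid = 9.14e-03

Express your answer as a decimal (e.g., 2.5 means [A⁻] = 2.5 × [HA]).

pKa = -log(9.14e-03) = 2.0391. pH = pKa + log([A⁻]/[HA]), so log([A⁻]/[HA]) = pH − pKa = 1.60 − 2.0391 = -0.4391. [A⁻]/[HA] = 10^(-0.4391) = 0.364

[A⁻]/[HA] = 0.364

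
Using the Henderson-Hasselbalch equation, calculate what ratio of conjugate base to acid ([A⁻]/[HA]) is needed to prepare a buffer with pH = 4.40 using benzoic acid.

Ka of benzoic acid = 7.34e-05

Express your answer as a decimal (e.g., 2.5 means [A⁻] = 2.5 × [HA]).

pKa = -log(7.34e-05) = 4.1343. pH = pKa + log([A⁻]/[HA]), so log([A⁻]/[HA]) = pH − pKa = 4.40 − 4.1343 = 0.2657. [A⁻]/[HA] = 10^(0.2657) = 1.84

[A⁻]/[HA] = 1.84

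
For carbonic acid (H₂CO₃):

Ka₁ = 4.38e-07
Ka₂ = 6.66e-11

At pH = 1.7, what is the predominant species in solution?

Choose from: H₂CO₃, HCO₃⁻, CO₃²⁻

pKa₁ = 6.36, pKa₂ = 10.18. For a polyprotic acid the predominant species crosses at each pKa: below pKa_n the protonated form dominates, above it the deprotonated form does. At pH = 1.7, the predominant species is H₂CO₃.

H₂CO₃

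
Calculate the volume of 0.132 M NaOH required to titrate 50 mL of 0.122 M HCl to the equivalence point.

At equivalence: moles acid = moles base. moles HCl = 0.122 × 50/1000 = 0.0061 mol. V_base = moles / 0.132 × 1000 = 46.2 mL.

V_{base} = 46.2 mL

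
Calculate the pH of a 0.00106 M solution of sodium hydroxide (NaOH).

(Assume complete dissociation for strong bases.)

[OH⁻] = 0.00106 M for strong base. pOH = -log[OH⁻] = 2.97, pH = 14 - pOH

pH = 11.03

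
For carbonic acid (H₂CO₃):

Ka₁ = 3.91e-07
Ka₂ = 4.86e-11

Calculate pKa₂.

pKa₂ = -log(Ka₂) = -log(4.86e-11) = 10.31.

pK_{a2} = 10.31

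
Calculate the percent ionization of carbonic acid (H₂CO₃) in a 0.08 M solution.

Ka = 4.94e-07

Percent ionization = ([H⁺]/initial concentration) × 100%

Using Ka equilibrium: x² + Ka×x - Ka×C = 0. Solving: [H⁺] = 1.9855e-04. Percent = (1.9855e-04/0.08) × 100

Percent ionization = 0.248%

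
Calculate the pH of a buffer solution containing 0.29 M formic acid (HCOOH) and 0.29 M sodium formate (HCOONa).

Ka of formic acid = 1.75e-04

pKa = -log(1.75e-04) = 3.76. pH = pKa + log([A⁻]/[HA]) = 3.76 + log(0.29/0.29)

pH = 3.76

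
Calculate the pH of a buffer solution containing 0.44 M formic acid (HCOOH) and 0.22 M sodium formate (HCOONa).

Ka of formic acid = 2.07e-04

pKa = -log(2.07e-04) = 3.68. pH = pKa + log([A⁻]/[HA]) = 3.68 + log(0.22/0.44)

pH = 3.38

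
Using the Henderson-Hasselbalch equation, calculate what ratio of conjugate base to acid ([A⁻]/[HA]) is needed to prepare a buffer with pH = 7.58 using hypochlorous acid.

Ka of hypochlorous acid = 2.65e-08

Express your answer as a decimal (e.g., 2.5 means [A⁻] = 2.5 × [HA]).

pKa = -log(2.65e-08) = 7.5768. pH = pKa + log([A⁻]/[HA]), so log([A⁻]/[HA]) = pH − pKa = 7.58 − 7.5768 = 0.0032. [A⁻]/[HA] = 10^(0.0032) = 1.01

[A⁻]/[HA] = 1.01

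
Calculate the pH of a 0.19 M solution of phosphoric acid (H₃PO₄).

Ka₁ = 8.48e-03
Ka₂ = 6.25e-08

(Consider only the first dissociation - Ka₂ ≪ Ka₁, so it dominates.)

First dissociation dominates. From Ka₁ = [H⁺][HA⁻]/[H₂A], x² + Ka₁·x − Ka₁·C = 0 with C = 0.19 M and Ka₁ = 8.48e-03. Solving: [H⁺] = (−Ka₁ + √(Ka₁² + 4·Ka₁·C)) / 2 = 3.6123e-02 M. pH = -log(3.6123e-02) = 1.44.

pH = 1.44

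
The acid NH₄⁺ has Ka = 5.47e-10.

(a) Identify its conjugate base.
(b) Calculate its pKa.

(a) The conjugate base is formed by removing one H⁺ from NH₄⁺, giving NH₃. (b) pKa = -log(Ka) = -log(5.47e-10) = 9.26.

Conjugate base: NH₃; pK_a = 9.26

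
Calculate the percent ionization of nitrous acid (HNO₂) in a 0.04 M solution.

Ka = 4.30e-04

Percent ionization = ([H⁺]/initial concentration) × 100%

Using Ka equilibrium: x² + Ka×x - Ka×C = 0. Solving: [H⁺] = 3.9379e-03. Percent = (3.9379e-03/0.04) × 100

Percent ionization = 9.84%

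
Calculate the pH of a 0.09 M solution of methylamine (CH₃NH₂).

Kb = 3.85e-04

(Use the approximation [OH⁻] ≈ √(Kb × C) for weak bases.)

[OH⁻] = √(Kb × C) = √(3.85e-04 × 0.09) = 5.8864e-03. pOH = 2.23, pH = 14 - pOH

pH = 11.77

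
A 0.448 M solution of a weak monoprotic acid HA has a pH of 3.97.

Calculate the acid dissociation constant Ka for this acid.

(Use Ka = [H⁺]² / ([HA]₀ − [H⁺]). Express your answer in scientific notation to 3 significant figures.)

[H⁺] = 10^(−pH) = 10^(−3.97) = 1.072e-04 M. For HA ⇌ H⁺ + A⁻, Ka = [H⁺][A⁻]/[HA] = [H⁺]² / ([HA]₀ − [H⁺]) = (1.072e-04)² / (0.448 − 1.072e-04) = 2.56e-08.

K_a = 2.56e-08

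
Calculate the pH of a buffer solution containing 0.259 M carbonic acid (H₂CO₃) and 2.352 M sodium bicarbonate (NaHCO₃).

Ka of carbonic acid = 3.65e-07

pKa = -log(3.65e-07) = 6.44. pH = pKa + log([A⁻]/[HA]) = 6.44 + log(2.352/0.259)

pH = 7.40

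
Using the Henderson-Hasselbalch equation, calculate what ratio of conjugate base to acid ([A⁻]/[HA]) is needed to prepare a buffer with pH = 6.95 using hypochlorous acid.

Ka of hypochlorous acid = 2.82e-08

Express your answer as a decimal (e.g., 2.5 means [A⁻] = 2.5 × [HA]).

pKa = -log(2.82e-08) = 7.5498. pH = pKa + log([A⁻]/[HA]), so log([A⁻]/[HA]) = pH − pKa = 6.95 − 7.5498 = -0.5998. [A⁻]/[HA] = 10^(-0.5998) = 0.251

[A⁻]/[HA] = 0.251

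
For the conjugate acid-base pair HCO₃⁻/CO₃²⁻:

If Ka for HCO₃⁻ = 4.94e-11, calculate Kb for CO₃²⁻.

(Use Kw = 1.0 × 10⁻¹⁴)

For a conjugate pair Ka × Kb = Kw, so Kb = Kw/Ka = 1.0 × 10⁻¹⁴ / 4.94e-11 = 2.02e-04.

K_b = 2.02e-04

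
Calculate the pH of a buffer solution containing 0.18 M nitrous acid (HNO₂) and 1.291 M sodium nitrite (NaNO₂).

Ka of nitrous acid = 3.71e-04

pKa = -log(3.71e-04) = 3.43. pH = pKa + log([A⁻]/[HA]) = 3.43 + log(1.291/0.18)

pH = 4.29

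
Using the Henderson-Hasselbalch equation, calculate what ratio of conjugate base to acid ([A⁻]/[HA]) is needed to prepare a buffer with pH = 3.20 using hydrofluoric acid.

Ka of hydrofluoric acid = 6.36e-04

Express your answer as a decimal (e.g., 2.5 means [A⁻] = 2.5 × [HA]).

pKa = -log(6.36e-04) = 3.1965. pH = pKa + log([A⁻]/[HA]), so log([A⁻]/[HA]) = pH − pKa = 3.20 − 3.1965 = 0.0035. [A⁻]/[HA] = 10^(0.0035) = 1.01

[A⁻]/[HA] = 1.01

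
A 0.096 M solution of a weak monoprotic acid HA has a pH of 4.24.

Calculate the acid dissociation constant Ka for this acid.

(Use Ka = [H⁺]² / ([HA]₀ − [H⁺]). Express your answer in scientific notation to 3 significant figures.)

[H⁺] = 10^(−pH) = 10^(−4.24) = 5.754e-05 M. For HA ⇌ H⁺ + A⁻, Ka = [H⁺][A⁻]/[HA] = [H⁺]² / ([HA]₀ − [H⁺]) = (5.754e-05)² / (0.096 − 5.754e-05) = 3.45e-08.

K_a = 3.45e-08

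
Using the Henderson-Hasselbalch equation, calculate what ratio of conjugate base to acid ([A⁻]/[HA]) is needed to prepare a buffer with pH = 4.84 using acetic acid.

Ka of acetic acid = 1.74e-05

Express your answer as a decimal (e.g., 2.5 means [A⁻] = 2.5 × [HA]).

pKa = -log(1.74e-05) = 4.7595. pH = pKa + log([A⁻]/[HA]), so log([A⁻]/[HA]) = pH − pKa = 4.84 − 4.7595 = 0.0805. [A⁻]/[HA] = 10^(0.0805) = 1.20

[A⁻]/[HA] = 1.20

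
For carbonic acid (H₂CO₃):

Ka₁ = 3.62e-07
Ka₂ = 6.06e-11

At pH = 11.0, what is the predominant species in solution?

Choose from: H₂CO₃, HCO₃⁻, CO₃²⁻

pKa₁ = 6.44, pKa₂ = 10.22. For a polyprotic acid the predominant species crosses at each pKa: below pKa_n the protonated form dominates, above it the deprotonated form does. At pH = 11.0, the predominant species is CO₃²⁻.

CO₃²⁻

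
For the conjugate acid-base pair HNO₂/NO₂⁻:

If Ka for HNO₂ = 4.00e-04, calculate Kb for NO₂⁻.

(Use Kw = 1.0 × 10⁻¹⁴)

For a conjugate pair Ka × Kb = Kw, so Kb = Kw/Ka = 1.0 × 10⁻¹⁴ / 4.00e-04 = 2.50e-11.

K_b = 2.50e-11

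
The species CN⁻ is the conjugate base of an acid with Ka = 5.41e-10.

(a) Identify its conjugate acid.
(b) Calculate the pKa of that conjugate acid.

(a) The conjugate acid is formed by adding one H⁺ to CN⁻, giving HCN. (b) pKa = -log(Ka) = -log(5.41e-10) = 9.27.

Conjugate acid: HCN; pK_a = 9.27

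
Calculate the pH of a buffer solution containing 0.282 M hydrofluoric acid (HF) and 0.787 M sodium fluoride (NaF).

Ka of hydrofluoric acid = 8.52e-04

pKa = -log(8.52e-04) = 3.07. pH = pKa + log([A⁻]/[HA]) = 3.07 + log(0.787/0.282)

pH = 3.52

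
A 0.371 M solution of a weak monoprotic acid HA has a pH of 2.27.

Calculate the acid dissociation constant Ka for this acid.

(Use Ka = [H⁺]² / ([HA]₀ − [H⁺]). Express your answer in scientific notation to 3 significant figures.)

[H⁺] = 10^(−pH) = 10^(−2.27) = 5.370e-03 M. For HA ⇌ H⁺ + A⁻, Ka = [H⁺][A⁻]/[HA] = [H⁺]² / ([HA]₀ − [H⁺]) = (5.370e-03)² / (0.371 − 5.370e-03) = 7.89e-05.

K_a = 7.89e-05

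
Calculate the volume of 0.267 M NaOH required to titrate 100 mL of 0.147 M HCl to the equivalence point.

At equivalence: moles acid = moles base. moles HCl = 0.147 × 100/1000 = 0.0147 mol. V_base = moles / 0.267 × 1000 = 55.1 mL.

V_{base} = 55.1 mL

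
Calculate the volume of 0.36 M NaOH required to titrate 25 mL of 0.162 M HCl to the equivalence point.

At equivalence: moles acid = moles base. moles HCl = 0.162 × 25/1000 = 0.00405 mol. V_base = moles / 0.36 × 1000 = 11.2 mL.

V_{base} = 11.2 mL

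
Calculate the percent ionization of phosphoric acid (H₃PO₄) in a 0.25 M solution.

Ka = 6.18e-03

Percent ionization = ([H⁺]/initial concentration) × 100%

Using Ka equilibrium: x² + Ka×x - Ka×C = 0. Solving: [H⁺] = 3.6338e-02. Percent = (3.6338e-02/0.25) × 100

Percent ionization = 14.5%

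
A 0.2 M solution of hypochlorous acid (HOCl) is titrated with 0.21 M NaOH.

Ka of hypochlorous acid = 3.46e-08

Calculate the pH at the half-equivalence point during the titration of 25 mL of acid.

At half-equivalence [HA] = [A⁻], so Henderson-Hasselbalch gives pH = pKa = -log(3.46e-08) = 7.46.

pH = pKa = 7.46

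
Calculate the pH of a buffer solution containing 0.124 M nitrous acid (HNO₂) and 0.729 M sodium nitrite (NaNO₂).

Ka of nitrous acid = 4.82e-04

pKa = -log(4.82e-04) = 3.32. pH = pKa + log([A⁻]/[HA]) = 3.32 + log(0.729/0.124)

pH = 4.09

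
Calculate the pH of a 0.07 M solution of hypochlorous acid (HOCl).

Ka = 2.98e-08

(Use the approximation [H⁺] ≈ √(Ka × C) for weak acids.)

[H⁺] = √(Ka × C) = √(2.98e-08 × 0.07) = 4.5673e-05. pH = -log(4.5673e-05)

pH = 4.34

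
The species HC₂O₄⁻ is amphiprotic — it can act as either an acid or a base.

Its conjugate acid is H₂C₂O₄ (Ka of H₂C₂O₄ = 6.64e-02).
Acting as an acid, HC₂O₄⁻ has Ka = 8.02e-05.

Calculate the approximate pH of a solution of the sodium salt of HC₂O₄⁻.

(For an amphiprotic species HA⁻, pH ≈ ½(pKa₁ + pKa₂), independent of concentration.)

pKa₁ = -log(6.64e-02) = 1.18; pKa₂ = -log(8.02e-05) = 4.10. For an amphiprotic species, pH ≈ ½(pKa₁ + pKa₂) = ½(1.18 + 4.10) = 2.64.

pH = 2.64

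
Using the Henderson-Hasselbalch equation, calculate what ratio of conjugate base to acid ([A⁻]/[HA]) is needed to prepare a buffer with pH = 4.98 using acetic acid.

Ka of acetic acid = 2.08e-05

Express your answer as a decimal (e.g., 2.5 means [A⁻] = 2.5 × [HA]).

pKa = -log(2.08e-05) = 4.6819. pH = pKa + log([A⁻]/[HA]), so log([A⁻]/[HA]) = pH − pKa = 4.98 − 4.6819 = 0.2981. [A⁻]/[HA] = 10^(0.2981) = 1.99

[A⁻]/[HA] = 1.99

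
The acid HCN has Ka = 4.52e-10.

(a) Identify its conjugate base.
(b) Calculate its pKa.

(a) The conjugate base is formed by removing one H⁺ from HCN, giving CN⁻. (b) pKa = -log(Ka) = -log(4.52e-10) = 9.34.

Conjugate base: CN⁻; pK_a = 9.34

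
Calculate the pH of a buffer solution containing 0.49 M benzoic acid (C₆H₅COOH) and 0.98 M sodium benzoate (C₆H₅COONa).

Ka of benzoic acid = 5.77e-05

pKa = -log(5.77e-05) = 4.24. pH = pKa + log([A⁻]/[HA]) = 4.24 + log(0.98/0.49)

pH = 4.54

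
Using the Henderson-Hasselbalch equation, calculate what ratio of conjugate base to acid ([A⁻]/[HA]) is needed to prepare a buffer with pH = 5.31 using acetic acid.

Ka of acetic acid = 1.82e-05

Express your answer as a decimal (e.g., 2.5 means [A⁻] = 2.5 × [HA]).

pKa = -log(1.82e-05) = 4.7399. pH = pKa + log([A⁻]/[HA]), so log([A⁻]/[HA]) = pH − pKa = 5.31 − 4.7399 = 0.5701. [A⁻]/[HA] = 10^(0.5701) = 3.72

[A⁻]/[HA] = 3.72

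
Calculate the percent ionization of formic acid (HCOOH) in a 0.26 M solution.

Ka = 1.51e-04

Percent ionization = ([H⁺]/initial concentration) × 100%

Using Ka equilibrium: x² + Ka×x - Ka×C = 0. Solving: [H⁺] = 6.1907e-03. Percent = (6.1907e-03/0.26) × 100

Percent ionization = 2.38%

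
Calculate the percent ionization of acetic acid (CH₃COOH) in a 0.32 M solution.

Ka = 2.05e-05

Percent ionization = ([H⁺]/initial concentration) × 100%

Using Ka equilibrium: x² + Ka×x - Ka×C = 0. Solving: [H⁺] = 2.5510e-03. Percent = (2.5510e-03/0.32) × 100

Percent ionization = 0.797%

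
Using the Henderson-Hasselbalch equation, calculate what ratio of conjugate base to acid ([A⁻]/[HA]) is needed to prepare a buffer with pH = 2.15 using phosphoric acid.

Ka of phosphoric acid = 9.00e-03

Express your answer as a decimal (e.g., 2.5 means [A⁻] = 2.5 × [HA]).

pKa = -log(9.00e-03) = 2.0458. pH = pKa + log([A⁻]/[HA]), so log([A⁻]/[HA]) = pH − pKa = 2.15 − 2.0458 = 0.1042. [A⁻]/[HA] = 10^(0.1042) = 1.27

[A⁻]/[HA] = 1.27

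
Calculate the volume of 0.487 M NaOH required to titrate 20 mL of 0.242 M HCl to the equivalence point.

At equivalence: moles acid = moles base. moles HCl = 0.242 × 20/1000 = 0.00484 mol. V_base = moles / 0.487 × 1000 = 9.9 mL.

V_{base} = 9.9 mL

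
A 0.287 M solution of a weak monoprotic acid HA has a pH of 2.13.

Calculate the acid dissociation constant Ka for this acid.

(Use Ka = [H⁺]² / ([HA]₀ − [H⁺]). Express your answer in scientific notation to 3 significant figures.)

[H⁺] = 10^(−pH) = 10^(−2.13) = 7.413e-03 M. For HA ⇌ H⁺ + A⁻, Ka = [H⁺][A⁻]/[HA] = [H⁺]² / ([HA]₀ − [H⁺]) = (7.413e-03)² / (0.287 − 7.413e-03) = 1.97e-04.

K_a = 1.97e-04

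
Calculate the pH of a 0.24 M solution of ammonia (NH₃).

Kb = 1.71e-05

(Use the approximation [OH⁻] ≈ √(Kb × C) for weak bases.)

[OH⁻] = √(Kb × C) = √(1.71e-05 × 0.24) = 2.0258e-03. pOH = 2.69, pH = 14 - pOH

pH = 11.31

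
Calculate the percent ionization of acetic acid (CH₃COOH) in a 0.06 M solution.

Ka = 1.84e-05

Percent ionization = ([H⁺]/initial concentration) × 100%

Using Ka equilibrium: x² + Ka×x - Ka×C = 0. Solving: [H⁺] = 1.0416e-03. Percent = (1.0416e-03/0.06) × 100

Percent ionization = 1.74%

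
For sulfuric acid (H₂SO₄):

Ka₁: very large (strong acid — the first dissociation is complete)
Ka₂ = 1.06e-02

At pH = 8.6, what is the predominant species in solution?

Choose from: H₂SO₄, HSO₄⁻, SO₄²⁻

The first dissociation is complete, so H₂SO₄ itself is never the predominant species in water; pKa₂ = -log(1.06e-02) = 1.97. For a polyprotic acid the predominant species crosses at each pKa: below pKa_n the protonated form dominates, above it the deprotonated form does. At pH = 8.6, the predominant species is SO₄²⁻.

SO₄²⁻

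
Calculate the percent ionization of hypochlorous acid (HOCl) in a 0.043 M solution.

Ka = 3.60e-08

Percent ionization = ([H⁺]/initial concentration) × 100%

Using Ka equilibrium: x² + Ka×x - Ka×C = 0. Solving: [H⁺] = 3.9327e-05. Percent = (3.9327e-05/0.043) × 100

Percent ionization = 0.0915%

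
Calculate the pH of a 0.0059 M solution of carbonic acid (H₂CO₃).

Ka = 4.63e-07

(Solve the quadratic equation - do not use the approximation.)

x² + Ka×x - Ka×C = 0. Using quadratic formula: [H⁺] = 5.2035e-05

pH = 4.28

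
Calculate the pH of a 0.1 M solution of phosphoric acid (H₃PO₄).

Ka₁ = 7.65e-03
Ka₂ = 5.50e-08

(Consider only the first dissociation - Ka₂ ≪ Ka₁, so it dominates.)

First dissociation dominates. From Ka₁ = [H⁺][HA⁻]/[H₂A], x² + Ka₁·x − Ka₁·C = 0 with C = 0.1 M and Ka₁ = 7.65e-03. Solving: [H⁺] = (−Ka₁ + √(Ka₁² + 4·Ka₁·C)) / 2 = 2.4097e-02 M. pH = -log(2.4097e-02) = 1.62.

pH = 1.62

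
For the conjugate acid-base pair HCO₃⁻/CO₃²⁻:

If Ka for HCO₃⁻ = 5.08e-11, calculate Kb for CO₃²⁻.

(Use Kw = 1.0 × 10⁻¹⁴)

For a conjugate pair Ka × Kb = Kw, so Kb = Kw/Ka = 1.0 × 10⁻¹⁴ / 5.08e-11 = 1.97e-04.

K_b = 1.97e-04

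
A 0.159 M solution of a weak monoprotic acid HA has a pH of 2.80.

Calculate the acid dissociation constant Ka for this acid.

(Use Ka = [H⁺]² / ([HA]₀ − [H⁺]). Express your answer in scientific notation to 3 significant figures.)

[H⁺] = 10^(−pH) = 10^(−2.80) = 1.585e-03 M. For HA ⇌ H⁺ + A⁻, Ka = [H⁺][A⁻]/[HA] = [H⁺]² / ([HA]₀ − [H⁺]) = (1.585e-03)² / (0.159 − 1.585e-03) = 1.60e-05.

K_a = 1.60e-05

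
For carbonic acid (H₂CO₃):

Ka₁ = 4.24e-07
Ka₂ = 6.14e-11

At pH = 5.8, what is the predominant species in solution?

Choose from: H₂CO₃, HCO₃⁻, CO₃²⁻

pKa₁ = 6.37, pKa₂ = 10.21. For a polyprotic acid the predominant species crosses at each pKa: below pKa_n the protonated form dominates, above it the deprotonated form does. At pH = 5.8, the predominant species is H₂CO₃.

H₂CO₃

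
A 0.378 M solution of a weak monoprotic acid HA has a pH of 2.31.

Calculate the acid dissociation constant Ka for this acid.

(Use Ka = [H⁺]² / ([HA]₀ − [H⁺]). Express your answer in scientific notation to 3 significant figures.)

[H⁺] = 10^(−pH) = 10^(−2.31) = 4.898e-03 M. For HA ⇌ H⁺ + A⁻, Ka = [H⁺][A⁻]/[HA] = [H⁺]² / ([HA]₀ − [H⁺]) = (4.898e-03)² / (0.378 − 4.898e-03) = 6.43e-05.

K_a = 6.43e-05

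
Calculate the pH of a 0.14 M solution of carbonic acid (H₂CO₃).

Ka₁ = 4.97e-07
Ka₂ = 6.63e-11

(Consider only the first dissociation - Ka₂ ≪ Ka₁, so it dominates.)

First dissociation dominates. From Ka₁ = [H⁺][HA⁻]/[H₂A], x² + Ka₁·x − Ka₁·C = 0 with C = 0.14 M and Ka₁ = 4.97e-07. Solving: [H⁺] = (−Ka₁ + √(Ka₁² + 4·Ka₁·C)) / 2 = 2.6353e-04 M. pH = -log(2.6353e-04) = 3.58.

pH = 3.58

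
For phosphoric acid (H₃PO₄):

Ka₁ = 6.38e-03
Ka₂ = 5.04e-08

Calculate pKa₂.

pKa₂ = -log(Ka₂) = -log(5.04e-08) = 7.30.

pK_{a2} = 7.30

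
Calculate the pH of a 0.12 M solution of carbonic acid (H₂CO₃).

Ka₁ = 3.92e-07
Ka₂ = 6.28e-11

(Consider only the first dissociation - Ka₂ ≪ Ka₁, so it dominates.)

First dissociation dominates. From Ka₁ = [H⁺][HA⁻]/[H₂A], x² + Ka₁·x − Ka₁·C = 0 with C = 0.12 M and Ka₁ = 3.92e-07. Solving: [H⁺] = (−Ka₁ + √(Ka₁² + 4·Ka₁·C)) / 2 = 2.1669e-04 M. pH = -log(2.1669e-04) = 3.66.

pH = 3.66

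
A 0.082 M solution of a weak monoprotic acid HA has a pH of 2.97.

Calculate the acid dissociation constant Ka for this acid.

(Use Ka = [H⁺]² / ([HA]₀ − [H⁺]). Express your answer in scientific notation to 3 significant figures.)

[H⁺] = 10^(−pH) = 10^(−2.97) = 1.072e-03 M. For HA ⇌ H⁺ + A⁻, Ka = [H⁺][A⁻]/[HA] = [H⁺]² / ([HA]₀ − [H⁺]) = (1.072e-03)² / (0.082 − 1.072e-03) = 1.42e-05.

K_a = 1.42e-05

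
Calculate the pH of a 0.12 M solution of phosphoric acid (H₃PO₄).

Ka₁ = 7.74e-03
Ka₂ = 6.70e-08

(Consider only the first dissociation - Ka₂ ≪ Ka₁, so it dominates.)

First dissociation dominates. From Ka₁ = [H⁺][HA⁻]/[H₂A], x² + Ka₁·x − Ka₁·C = 0 with C = 0.12 M and Ka₁ = 7.74e-03. Solving: [H⁺] = (−Ka₁ + √(Ka₁² + 4·Ka₁·C)) / 2 = 2.6851e-02 M. pH = -log(2.6851e-02) = 1.57.

pH = 1.57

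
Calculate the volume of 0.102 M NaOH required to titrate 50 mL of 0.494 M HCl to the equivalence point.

At equivalence: moles acid = moles base. moles HCl = 0.494 × 50/1000 = 0.0247 mol. V_base = moles / 0.102 × 1000 = 242.2 mL.

V_{base} = 242.2 mL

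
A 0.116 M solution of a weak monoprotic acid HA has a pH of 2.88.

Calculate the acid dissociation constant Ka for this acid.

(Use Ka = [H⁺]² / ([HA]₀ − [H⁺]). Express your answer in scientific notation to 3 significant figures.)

[H⁺] = 10^(−pH) = 10^(−2.88) = 1.318e-03 M. For HA ⇌ H⁺ + A⁻, Ka = [H⁺][A⁻]/[HA] = [H⁺]² / ([HA]₀ − [H⁺]) = (1.318e-03)² / (0.116 − 1.318e-03) = 1.52e-05.

K_a = 1.52e-05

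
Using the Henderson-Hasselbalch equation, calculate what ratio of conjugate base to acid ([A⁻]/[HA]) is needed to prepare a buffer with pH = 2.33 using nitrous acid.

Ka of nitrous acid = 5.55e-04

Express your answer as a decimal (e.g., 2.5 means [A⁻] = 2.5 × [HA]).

pKa = -log(5.55e-04) = 3.2557. pH = pKa + log([A⁻]/[HA]), so log([A⁻]/[HA]) = pH − pKa = 2.33 − 3.2557 = -0.9257. [A⁻]/[HA] = 10^(-0.9257) = 0.119

[A⁻]/[HA] = 0.119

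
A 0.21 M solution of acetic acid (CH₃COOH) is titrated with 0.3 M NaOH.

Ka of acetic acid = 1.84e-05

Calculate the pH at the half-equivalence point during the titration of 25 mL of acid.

At half-equivalence [HA] = [A⁻], so Henderson-Hasselbalch gives pH = pKa = -log(1.84e-05) = 4.74.

pH = pKa = 4.74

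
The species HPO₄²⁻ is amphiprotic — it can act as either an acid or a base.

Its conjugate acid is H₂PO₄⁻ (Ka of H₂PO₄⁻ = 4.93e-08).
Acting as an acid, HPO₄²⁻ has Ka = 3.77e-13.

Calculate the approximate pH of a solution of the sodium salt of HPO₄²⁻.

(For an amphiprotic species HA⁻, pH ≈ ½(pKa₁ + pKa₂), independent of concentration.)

pKa₁ = -log(4.93e-08) = 7.31; pKa₂ = -log(3.77e-13) = 12.42. For an amphiprotic species, pH ≈ ½(pKa₁ + pKa₂) = ½(7.31 + 12.42) = 9.87.

pH = 9.87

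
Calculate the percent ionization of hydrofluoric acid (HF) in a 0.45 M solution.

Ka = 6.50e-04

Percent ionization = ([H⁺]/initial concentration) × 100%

Using Ka equilibrium: x² + Ka×x - Ka×C = 0. Solving: [H⁺] = 1.6781e-02. Percent = (1.6781e-02/0.45) × 100

Percent ionization = 3.73%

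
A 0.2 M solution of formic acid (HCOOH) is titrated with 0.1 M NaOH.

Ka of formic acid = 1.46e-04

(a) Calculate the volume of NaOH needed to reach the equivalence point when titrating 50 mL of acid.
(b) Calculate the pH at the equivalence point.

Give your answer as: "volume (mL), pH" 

moles acid = 0.2 × 50/1000 = 0.01 mol; V_base = moles/0.1 × 1000 = 100.0 mL. At equivalence only the conjugate base is present: [A⁻] = 0.01/0.150 = 6.6667e-02 M. Kb = Kw/Ka = 6.85e-11; [OH⁻] = √(Kb × [A⁻]) = 2.1369e-06; pOH = 5.67; pH = 14 - pOH = 8.33.

V = 100.0 mL, pH = 8.33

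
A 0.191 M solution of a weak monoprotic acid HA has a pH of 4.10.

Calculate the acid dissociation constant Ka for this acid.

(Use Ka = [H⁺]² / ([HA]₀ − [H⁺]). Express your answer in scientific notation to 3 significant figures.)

[H⁺] = 10^(−pH) = 10^(−4.10) = 7.943e-05 M. For HA ⇌ H⁺ + A⁻, Ka = [H⁺][A⁻]/[HA] = [H⁺]² / ([HA]₀ − [H⁺]) = (7.943e-05)² / (0.191 − 7.943e-05) = 3.30e-08.

K_a = 3.30e-08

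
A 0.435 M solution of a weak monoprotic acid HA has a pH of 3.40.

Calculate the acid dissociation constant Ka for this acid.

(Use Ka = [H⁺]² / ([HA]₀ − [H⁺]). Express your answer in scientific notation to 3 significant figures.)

[H⁺] = 10^(−pH) = 10^(−3.40) = 3.981e-04 M. For HA ⇌ H⁺ + A⁻, Ka = [H⁺][A⁻]/[HA] = [H⁺]² / ([HA]₀ − [H⁺]) = (3.981e-04)² / (0.435 − 3.981e-04) = 3.65e-07.

K_a = 3.65e-07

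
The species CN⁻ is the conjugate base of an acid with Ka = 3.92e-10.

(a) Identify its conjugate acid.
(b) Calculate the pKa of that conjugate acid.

(a) The conjugate acid is formed by adding one H⁺ to CN⁻, giving HCN. (b) pKa = -log(Ka) = -log(3.92e-10) = 9.41.

Conjugate acid: HCN; pK_a = 9.41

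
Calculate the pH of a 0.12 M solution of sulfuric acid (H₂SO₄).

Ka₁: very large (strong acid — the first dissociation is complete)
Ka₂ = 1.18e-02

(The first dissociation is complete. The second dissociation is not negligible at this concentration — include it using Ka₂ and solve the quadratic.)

First dissociation is complete: [H⁺]₀ = [HSO₄⁻]₀ = C = 0.12 M. Second dissociation HSO₄⁻ ⇌ H⁺ + SO₄²⁻: let x = [SO₄²⁻]. Ka₂ = (C + x)·x / (C − x) = 1.18e-02 → x² + (C + Ka₂)·x − Ka₂·C = 0 → x² + 0.13180·x − 1.416e-03 = 0. x = (−0.13180 + √(0.13180² + 4 × 1.416e-03)) / 2 = 9.9868e-03 M. [H⁺] = C + x = 0.12 + 9.9868e-03 = 1.2999e-01 M. pH = -log(1.2999e-01) = 0.89.

pH = 0.89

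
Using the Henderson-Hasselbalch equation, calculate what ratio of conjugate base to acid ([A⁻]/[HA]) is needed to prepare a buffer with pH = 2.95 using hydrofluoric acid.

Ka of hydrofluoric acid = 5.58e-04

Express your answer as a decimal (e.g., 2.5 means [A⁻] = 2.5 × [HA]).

pKa = -log(5.58e-04) = 3.2534. pH = pKa + log([A⁻]/[HA]), so log([A⁻]/[HA]) = pH − pKa = 2.95 − 3.2534 = -0.3034. [A⁻]/[HA] = 10^(-0.3034) = 0.497

[A⁻]/[HA] = 0.497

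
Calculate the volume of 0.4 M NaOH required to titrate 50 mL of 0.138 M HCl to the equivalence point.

At equivalence: moles acid = moles base. moles HCl = 0.138 × 50/1000 = 0.0069 mol. V_base = moles / 0.4 × 1000 = 17.2 mL.

V_{base} = 17.2 mL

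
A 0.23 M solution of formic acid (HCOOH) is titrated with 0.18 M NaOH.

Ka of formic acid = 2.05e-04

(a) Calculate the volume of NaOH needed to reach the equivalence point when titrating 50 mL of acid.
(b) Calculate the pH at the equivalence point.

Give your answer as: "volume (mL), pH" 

moles acid = 0.23 × 50/1000 = 0.0115 mol; V_base = moles/0.18 × 1000 = 63.9 mL. At equivalence only the conjugate base is present: [A⁻] = 0.0115/0.114 = 1.0098e-01 M. Kb = Kw/Ka = 4.88e-11; [OH⁻] = √(Kb × [A⁻]) = 2.2194e-06; pOH = 5.65; pH = 14 - pOH = 8.35.

V = 63.9 mL, pH = 8.35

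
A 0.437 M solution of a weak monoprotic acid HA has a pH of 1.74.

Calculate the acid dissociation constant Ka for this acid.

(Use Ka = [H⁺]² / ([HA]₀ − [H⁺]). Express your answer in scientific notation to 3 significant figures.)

[H⁺] = 10^(−pH) = 10^(−1.74) = 1.820e-02 M. For HA ⇌ H⁺ + A⁻, Ka = [H⁺][A⁻]/[HA] = [H⁺]² / ([HA]₀ − [H⁺]) = (1.820e-02)² / (0.437 − 1.820e-02) = 7.91e-04.

K_a = 7.91e-04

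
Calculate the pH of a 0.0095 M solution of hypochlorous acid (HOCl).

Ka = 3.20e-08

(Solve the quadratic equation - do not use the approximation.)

x² + Ka×x - Ka×C = 0. Using quadratic formula: [H⁺] = 1.7420e-05

pH = 4.76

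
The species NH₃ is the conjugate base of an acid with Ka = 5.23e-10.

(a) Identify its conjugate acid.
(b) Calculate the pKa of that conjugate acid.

(a) The conjugate acid is formed by adding one H⁺ to NH₃, giving NH₄⁺. (b) pKa = -log(Ka) = -log(5.23e-10) = 9.28.

Conjugate acid: NH₄⁺; pK_a = 9.28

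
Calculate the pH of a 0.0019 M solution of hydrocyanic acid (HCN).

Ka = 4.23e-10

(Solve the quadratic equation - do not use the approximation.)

x² + Ka×x - Ka×C = 0. Using quadratic formula: [H⁺] = 8.9628e-07

pH = 6.05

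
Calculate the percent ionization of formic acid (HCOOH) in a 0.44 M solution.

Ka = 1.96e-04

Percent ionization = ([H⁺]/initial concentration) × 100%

Using Ka equilibrium: x² + Ka×x - Ka×C = 0. Solving: [H⁺] = 9.1891e-03. Percent = (9.1891e-03/0.44) × 100

Percent ionization = 2.09%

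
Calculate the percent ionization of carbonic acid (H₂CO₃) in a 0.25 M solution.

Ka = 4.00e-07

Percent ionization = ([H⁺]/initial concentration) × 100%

Using Ka equilibrium: x² + Ka×x - Ka×C = 0. Solving: [H⁺] = 3.1603e-04. Percent = (3.1603e-04/0.25) × 100

Percent ionization = 0.126%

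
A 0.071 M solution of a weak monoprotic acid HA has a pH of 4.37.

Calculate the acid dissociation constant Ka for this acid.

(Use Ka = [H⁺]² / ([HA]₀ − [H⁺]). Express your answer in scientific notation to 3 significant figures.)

[H⁺] = 10^(−pH) = 10^(−4.37) = 4.266e-05 M. For HA ⇌ H⁺ + A⁻, Ka = [H⁺][A⁻]/[HA] = [H⁺]² / ([HA]₀ − [H⁺]) = (4.266e-05)² / (0.071 − 4.266e-05) = 2.56e-08.

K_a = 2.56e-08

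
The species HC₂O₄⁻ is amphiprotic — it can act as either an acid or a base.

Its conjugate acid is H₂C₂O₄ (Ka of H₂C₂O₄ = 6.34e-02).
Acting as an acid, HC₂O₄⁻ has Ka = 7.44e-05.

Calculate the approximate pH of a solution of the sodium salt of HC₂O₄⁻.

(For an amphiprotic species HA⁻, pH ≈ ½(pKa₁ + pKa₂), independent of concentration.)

pKa₁ = -log(6.34e-02) = 1.20; pKa₂ = -log(7.44e-05) = 4.13. For an amphiprotic species, pH ≈ ½(pKa₁ + pKa₂) = ½(1.20 + 4.13) = 2.66.

pH = 2.66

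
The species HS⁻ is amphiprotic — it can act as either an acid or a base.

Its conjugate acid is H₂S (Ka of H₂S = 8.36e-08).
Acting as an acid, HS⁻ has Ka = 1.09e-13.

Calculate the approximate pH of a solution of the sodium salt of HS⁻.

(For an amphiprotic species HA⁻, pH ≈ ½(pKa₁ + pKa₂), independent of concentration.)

pKa₁ = -log(8.36e-08) = 7.08; pKa₂ = -log(1.09e-13) = 12.96. For an amphiprotic species, pH ≈ ½(pKa₁ + pKa₂) = ½(7.08 + 12.96) = 10.02.

pH = 10.02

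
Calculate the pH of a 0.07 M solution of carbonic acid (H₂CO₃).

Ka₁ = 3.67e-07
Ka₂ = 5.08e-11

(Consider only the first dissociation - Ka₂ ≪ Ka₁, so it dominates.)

First dissociation dominates. From Ka₁ = [H⁺][HA⁻]/[H₂A], x² + Ka₁·x − Ka₁·C = 0 with C = 0.07 M and Ka₁ = 3.67e-07. Solving: [H⁺] = (−Ka₁ + √(Ka₁² + 4·Ka₁·C)) / 2 = 1.6010e-04 M. pH = -log(1.6010e-04) = 3.80.

pH = 3.80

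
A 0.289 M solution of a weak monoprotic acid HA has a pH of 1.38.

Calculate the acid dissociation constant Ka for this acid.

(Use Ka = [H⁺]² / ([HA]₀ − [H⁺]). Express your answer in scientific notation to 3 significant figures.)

[H⁺] = 10^(−pH) = 10^(−1.38) = 4.169e-02 M. For HA ⇌ H⁺ + A⁻, Ka = [H⁺][A⁻]/[HA] = [H⁺]² / ([HA]₀ − [H⁺]) = (4.169e-02)² / (0.289 − 4.169e-02) = 7.03e-03.

K_a = 7.03e-03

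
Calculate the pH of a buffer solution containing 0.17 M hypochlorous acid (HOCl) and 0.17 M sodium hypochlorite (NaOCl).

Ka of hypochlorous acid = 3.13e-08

pKa = -log(3.13e-08) = 7.50. pH = pKa + log([A⁻]/[HA]) = 7.50 + log(0.17/0.17)

pH = 7.50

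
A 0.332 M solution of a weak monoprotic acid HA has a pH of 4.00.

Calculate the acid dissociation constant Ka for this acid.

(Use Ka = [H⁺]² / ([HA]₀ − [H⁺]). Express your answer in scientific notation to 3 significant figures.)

[H⁺] = 10^(−pH) = 10^(−4.00) = 1.000e-04 M. For HA ⇌ H⁺ + A⁻, Ka = [H⁺][A⁻]/[HA] = [H⁺]² / ([HA]₀ − [H⁺]) = (1.000e-04)² / (0.332 − 1.000e-04) = 3.01e-08.

K_a = 3.01e-08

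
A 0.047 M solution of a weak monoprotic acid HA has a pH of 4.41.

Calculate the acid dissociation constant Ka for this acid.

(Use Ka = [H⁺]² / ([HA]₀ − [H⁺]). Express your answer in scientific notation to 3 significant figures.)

[H⁺] = 10^(−pH) = 10^(−4.41) = 3.890e-05 M. For HA ⇌ H⁺ + A⁻, Ka = [H⁺][A⁻]/[HA] = [H⁺]² / ([HA]₀ − [H⁺]) = (3.890e-05)² / (0.047 − 3.890e-05) = 3.22e-08.

K_a = 3.22e-08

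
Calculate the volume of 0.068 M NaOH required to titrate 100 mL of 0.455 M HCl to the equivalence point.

At equivalence: moles acid = moles base. moles HCl = 0.455 × 100/1000 = 0.0455 mol. V_base = moles / 0.068 × 1000 = 669.1 mL.

V_{base} = 669.1 mL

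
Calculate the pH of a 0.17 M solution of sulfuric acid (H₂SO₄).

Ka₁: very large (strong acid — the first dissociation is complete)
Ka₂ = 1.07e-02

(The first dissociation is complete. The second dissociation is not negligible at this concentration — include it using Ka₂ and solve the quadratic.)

First dissociation is complete: [H⁺]₀ = [HSO₄⁻]₀ = C = 0.17 M. Second dissociation HSO₄⁻ ⇌ H⁺ + SO₄²⁻: let x = [SO₄²⁻]. Ka₂ = (C + x)·x / (C − x) = 1.07e-02 → x² + (C + Ka₂)·x − Ka₂·C = 0 → x² + 0.18070·x − 1.819e-03 = 0. x = (−0.18070 + √(0.18070² + 4 × 1.819e-03)) / 2 = 9.5606e-03 M. [H⁺] = C + x = 0.17 + 9.5606e-03 = 1.7956e-01 M. pH = -log(1.7956e-01) = 0.75.

pH = 0.75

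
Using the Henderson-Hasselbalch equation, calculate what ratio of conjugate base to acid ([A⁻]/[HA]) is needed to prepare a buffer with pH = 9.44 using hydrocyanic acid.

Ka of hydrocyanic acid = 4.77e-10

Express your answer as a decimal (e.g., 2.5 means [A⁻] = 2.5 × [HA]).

pKa = -log(4.77e-10) = 9.3215. pH = pKa + log([A⁻]/[HA]), so log([A⁻]/[HA]) = pH − pKa = 9.44 − 9.3215 = 0.1185. [A⁻]/[HA] = 10^(0.1185) = 1.31

[A⁻]/[HA] = 1.31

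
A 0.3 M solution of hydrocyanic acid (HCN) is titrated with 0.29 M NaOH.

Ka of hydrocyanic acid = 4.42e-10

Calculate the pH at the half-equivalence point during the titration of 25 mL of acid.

At half-equivalence [HA] = [A⁻], so Henderson-Hasselbalch gives pH = pKa = -log(4.42e-10) = 9.35.

pH = pKa = 9.35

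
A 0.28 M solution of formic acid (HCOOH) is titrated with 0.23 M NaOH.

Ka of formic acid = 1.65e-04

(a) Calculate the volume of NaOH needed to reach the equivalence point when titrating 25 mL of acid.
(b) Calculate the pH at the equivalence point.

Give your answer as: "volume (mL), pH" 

moles acid = 0.28 × 25/1000 = 0.007 mol; V_base = moles/0.23 × 1000 = 30.4 mL. At equivalence only the conjugate base is present: [A⁻] = 0.007/0.055 = 1.2627e-01 M. Kb = Kw/Ka = 6.06e-11; [OH⁻] = √(Kb × [A⁻]) = 2.7664e-06; pOH = 5.56; pH = 14 - pOH = 8.44.

V = 30.4 mL, pH = 8.44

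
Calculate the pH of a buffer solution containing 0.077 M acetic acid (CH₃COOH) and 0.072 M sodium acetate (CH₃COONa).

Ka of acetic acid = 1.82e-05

pKa = -log(1.82e-05) = 4.74. pH = pKa + log([A⁻]/[HA]) = 4.74 + log(0.072/0.077)

pH = 4.71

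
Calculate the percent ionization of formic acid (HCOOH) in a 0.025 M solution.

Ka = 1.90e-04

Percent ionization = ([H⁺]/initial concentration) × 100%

Using Ka equilibrium: x² + Ka×x - Ka×C = 0. Solving: [H⁺] = 2.0865e-03. Percent = (2.0865e-03/0.025) × 100

Percent ionization = 8.35%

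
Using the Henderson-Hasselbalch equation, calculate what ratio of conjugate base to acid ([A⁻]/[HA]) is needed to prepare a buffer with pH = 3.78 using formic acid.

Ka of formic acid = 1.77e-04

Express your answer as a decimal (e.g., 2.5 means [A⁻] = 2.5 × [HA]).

pKa = -log(1.77e-04) = 3.7520. pH = pKa + log([A⁻]/[HA]), so log([A⁻]/[HA]) = pH − pKa = 3.78 − 3.7520 = 0.0280. [A⁻]/[HA] = 10^(0.0280) = 1.07

[A⁻]/[HA] = 1.07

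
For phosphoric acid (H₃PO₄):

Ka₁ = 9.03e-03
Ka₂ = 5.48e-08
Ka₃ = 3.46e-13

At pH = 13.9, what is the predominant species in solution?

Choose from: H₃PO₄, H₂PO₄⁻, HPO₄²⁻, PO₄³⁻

pKa₁ = 2.04, pKa₂ = 7.26, pKa₃ = 12.46. For a polyprotic acid the predominant species crosses at each pKa: below pKa_n the protonated form dominates, above it the deprotonated form does. At pH = 13.9, the predominant species is PO₄³⁻.

PO₄³⁻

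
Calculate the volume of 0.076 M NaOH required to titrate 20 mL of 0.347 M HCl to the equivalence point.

At equivalence: moles acid = moles base. moles HCl = 0.347 × 20/1000 = 0.00694 mol. V_base = moles / 0.076 × 1000 = 91.3 mL.

V_{base} = 91.3 mL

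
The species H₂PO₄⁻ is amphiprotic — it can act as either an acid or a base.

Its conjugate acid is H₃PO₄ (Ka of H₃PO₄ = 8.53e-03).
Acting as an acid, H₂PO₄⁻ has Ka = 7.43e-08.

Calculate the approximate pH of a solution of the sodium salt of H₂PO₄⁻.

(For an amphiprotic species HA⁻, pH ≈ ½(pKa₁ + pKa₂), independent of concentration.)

pKa₁ = -log(8.53e-03) = 2.07; pKa₂ = -log(7.43e-08) = 7.13. For an amphiprotic species, pH ≈ ½(pKa₁ + pKa₂) = ½(2.07 + 7.13) = 4.60.

pH = 4.60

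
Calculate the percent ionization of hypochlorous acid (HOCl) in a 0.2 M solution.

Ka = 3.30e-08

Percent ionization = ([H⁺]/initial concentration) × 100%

Using Ka equilibrium: x² + Ka×x - Ka×C = 0. Solving: [H⁺] = 8.1224e-05. Percent = (8.1224e-05/0.2) × 100

Percent ionization = 0.0406%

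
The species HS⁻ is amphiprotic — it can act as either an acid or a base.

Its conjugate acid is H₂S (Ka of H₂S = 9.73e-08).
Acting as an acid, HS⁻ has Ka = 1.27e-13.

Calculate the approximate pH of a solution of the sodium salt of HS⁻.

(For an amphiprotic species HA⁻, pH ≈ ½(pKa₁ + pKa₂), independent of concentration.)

pKa₁ = -log(9.73e-08) = 7.01; pKa₂ = -log(1.27e-13) = 12.90. For an amphiprotic species, pH ≈ ½(pKa₁ + pKa₂) = ½(7.01 + 12.90) = 9.95.

pH = 9.95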